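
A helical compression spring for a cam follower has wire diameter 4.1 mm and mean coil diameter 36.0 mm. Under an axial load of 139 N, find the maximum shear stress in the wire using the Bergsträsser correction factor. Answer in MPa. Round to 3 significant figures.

Spring index C = D/d = 36.0/4.1 = 8.7805
K_B = (4C+2)/(4C−3) = 37.122/32.122 = 1.1557
τ₀ = 8FD/(πd³) = 8·139·36.0/(π·4.1³) = 40032/216.52 = 184.89 MPa
τ_max = K·τ₀ = 1.1557 × 184.89 = 213.67 MPa

214 MPa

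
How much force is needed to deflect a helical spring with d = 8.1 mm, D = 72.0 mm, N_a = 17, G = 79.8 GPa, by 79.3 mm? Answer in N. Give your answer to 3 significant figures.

537 N

k = Gd⁴/(8D³N_a) = (79.8×10³)(8.1⁴)/(8·72.0³·17) = 6.7672 N/mm
F = k·δ = 6.7672 × 79.3 = 536.64 N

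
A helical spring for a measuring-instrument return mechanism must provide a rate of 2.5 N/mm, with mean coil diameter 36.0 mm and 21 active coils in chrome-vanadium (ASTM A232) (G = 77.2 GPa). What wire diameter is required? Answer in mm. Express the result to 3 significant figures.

d = (8D³N_a·k / G)^(1/4) = (8·36.0³·21·2.5 / (77.2×10³))^0.25
  = (253.83)^0.25 = 3.9915 mm

3.99 mm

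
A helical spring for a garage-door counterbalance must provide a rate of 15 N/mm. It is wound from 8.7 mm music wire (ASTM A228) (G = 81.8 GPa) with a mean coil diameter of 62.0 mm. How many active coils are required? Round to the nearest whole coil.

16

N_a = Gd⁴/(8D³k) = (81.8×10³ × 8.7⁴)/(8 × 62.0³ × 15)
    = 4.6863e+08 / 2.85994e+07 = 16.39 → 16 coils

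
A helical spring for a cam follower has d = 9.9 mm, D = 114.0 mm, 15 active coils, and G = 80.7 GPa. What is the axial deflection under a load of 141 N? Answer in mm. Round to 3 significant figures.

k = Gd⁴/(8D³N_a) = (80.7×10³)(9.9⁴)/(8·114.0³·15) = 4.3603 N/mm
δ = F/k = 141 / 4.3603 = 32.337 mm

32.3 mm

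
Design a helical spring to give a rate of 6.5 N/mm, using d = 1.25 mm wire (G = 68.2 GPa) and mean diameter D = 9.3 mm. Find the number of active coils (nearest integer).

N_a = Gd⁴/(8D³k) = (68.2×10³ × 1.25⁴)/(8 × 9.3³ × 6.5)
    = 166504 / 41826.6 = 3.981 → 4 coils

4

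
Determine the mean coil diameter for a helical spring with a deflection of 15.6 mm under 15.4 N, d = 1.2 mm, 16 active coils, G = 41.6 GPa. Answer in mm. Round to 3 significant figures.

Required rate k = F/δ = 15.4/15.6 = 0.98718 N/mm
D = (Gd⁴/(8N_a·k))^(1/3) = (41.6×10³·1.2⁴/(8·16·0.98718))^(1/3)
  = (682.672)^(1/3) = 8.8052 mm

8.81 mm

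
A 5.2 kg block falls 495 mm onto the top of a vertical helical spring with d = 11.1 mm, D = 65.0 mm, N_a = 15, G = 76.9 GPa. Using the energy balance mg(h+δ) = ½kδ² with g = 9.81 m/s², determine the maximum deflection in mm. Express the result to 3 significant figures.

k = Gd⁴/(8D³N_a) = (76.9×10³)(11.1⁴)/(8·65.0³·15) = 35.424 N/mm
W = mg = 5.2 × 9.81 = 51.012 N
½kδ² − Wδ − Wh = 0 → δ = (W + √(W² + 2kWh))/k
δ = (51.012 + √(2602.2 + 1.78898e+06))/35.424 = (51.012 + 1338.5)/35.424 = 39.225 mm

39.2 mm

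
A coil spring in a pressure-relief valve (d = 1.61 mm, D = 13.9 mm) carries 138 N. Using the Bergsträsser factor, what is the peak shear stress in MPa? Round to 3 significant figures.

Spring index C = D/d = 13.9/1.61 = 8.6335
K_B = (4C+2)/(4C−3) = 36.534/31.534 = 1.1586
τ₀ = 8FD/(πd³) = 8·138·13.9/(π·1.61³) = 15345.6/13.111 = 1170.5 MPa
τ_max = K·τ₀ = 1.1586 × 1170.5 = 1356 MPa

1360 MPa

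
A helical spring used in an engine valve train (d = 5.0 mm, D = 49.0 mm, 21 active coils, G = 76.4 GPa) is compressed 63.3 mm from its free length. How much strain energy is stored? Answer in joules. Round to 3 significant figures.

4.84 J

k = Gd⁴/(8D³N_a) = (76.4×10³)(5.0⁴)/(8·49.0³·21) = 2.4159 N/mm
U = ½kδ² = 0.5 × 2.4159 × 63.3² = 4840.1 N·mm = 4.8401 J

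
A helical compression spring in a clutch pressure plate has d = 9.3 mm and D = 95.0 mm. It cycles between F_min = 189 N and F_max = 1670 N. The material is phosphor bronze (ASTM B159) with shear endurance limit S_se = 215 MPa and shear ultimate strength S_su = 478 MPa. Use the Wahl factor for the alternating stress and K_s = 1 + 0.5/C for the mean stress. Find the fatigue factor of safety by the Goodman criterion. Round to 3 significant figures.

0.557

C = D/d = 95.0/9.3 = 10.2151; K_W = (4C−1)/(4C−4)+0.615/C = 1.1416; K_s = 1+0.5/C = 1.0489
F_a = (F_max−F_min)/2 = 740.5 N; F_m = (F_max+F_min)/2 = 929.5 N
τ_a = K_W·8F_aD/(πd³) = 1.1416 × 222.71 = 254.24 MPa
τ_m = K_s·8F_mD/(πd³) = 1.0489 × 279.55 = 293.24 MPa
Goodman: 1/n_f = τ_a/S_se + τ_m/S_su = 254.24/215 + 293.24/478 = 1.18253 + 0.61347 = 1.796
n_f = 1/1.796 = 0.5568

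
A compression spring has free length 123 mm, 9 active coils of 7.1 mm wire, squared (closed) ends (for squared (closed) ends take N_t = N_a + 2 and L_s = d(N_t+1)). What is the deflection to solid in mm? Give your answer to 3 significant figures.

37.8 mm

N_t = 11; L_s = 7.1·12 = 85.2 mm
δ_solid = L₀ − L_s = 123 − 85.2 = 37.8 mm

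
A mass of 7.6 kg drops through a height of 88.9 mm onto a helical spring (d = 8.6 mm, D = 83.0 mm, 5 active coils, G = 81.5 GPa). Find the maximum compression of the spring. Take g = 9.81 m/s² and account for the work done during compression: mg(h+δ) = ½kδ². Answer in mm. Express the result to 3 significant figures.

30.2 mm

k = Gd⁴/(8D³N_a) = (81.5×10³)(8.6⁴)/(8·83.0³·5) = 19.492 N/mm
W = mg = 7.6 × 9.81 = 74.556 N
½kδ² − Wδ − Wh = 0 → δ = (W + √(W² + 2kWh))/k
δ = (74.556 + √(5558.6 + 258388))/19.492 = (74.556 + 513.76)/19.492 = 30.182 mm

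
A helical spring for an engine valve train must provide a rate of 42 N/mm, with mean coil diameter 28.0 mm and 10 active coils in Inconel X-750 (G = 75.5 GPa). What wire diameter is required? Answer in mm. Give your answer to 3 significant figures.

d = (8D³N_a·k / G)^(1/4) = (8·28.0³·10·42 / (75.5×10³))^0.25
  = (976.94)^0.25 = 5.5907 mm

5.59 mm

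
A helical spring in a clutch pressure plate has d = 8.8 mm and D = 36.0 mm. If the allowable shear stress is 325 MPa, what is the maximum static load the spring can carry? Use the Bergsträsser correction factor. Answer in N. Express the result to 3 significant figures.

1760 N

C = D/d = 36.0/8.8 = 4.0909
K_B = (4C+2)/(4C−3) = 18.364/13.364 = 1.3741
τ_max = K·8FD/(πd³) → F_max = τ_allow·πd³/(8DK)
F_max = 325·π·8.8³/(8·36.0·1.3741) = 6.9579e+05/395.76 = 1758.1 N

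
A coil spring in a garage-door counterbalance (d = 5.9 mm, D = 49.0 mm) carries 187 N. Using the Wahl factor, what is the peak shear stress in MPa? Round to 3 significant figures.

Spring index C = D/d = 49.0/5.9 = 8.3051
K_W = (4C−1)/(4C−4) + 0.615/C = 32.220/29.220 + 0.0741 = 1.1767
τ₀ = 8FD/(πd³) = 8·187·49.0/(π·5.9³) = 73304/645.22 = 113.61 MPa
τ_max = K·τ₀ = 1.1767 × 113.61 = 133.69 MPa

134 MPa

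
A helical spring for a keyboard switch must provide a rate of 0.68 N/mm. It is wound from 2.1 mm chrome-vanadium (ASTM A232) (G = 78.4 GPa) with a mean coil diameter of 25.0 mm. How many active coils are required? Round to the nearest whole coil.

N_a = Gd⁴/(8D³k) = (78.4×10³ × 2.1⁴)/(8 × 25.0³ × 0.68)
    = 1.52473e+06 / 85000 = 17.94 → 18 coils

18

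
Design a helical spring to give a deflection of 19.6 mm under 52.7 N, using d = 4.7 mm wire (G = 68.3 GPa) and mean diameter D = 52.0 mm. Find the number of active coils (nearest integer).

Required rate k = F/δ = 52.7/19.6 = 2.6888 N/mm
N_a = Gd⁴/(8D³k) = (68.3×10³ × 4.7⁴)/(8 × 52.0³ × 2.6888)
    = 3.33282e+07 / 3.02451e+06 = 11.02 → 11 coils

11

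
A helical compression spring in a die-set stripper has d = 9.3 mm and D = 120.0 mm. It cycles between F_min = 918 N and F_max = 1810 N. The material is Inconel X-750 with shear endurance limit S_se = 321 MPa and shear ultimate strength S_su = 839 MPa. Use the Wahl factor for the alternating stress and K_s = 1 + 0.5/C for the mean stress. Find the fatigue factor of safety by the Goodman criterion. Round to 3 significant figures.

C = D/d = 120.0/9.3 = 12.9032; K_W = (4C−1)/(4C−4)+0.615/C = 1.1107; K_s = 1+0.5/C = 1.0388
F_a = (F_max−F_min)/2 = 446 N; F_m = (F_max+F_min)/2 = 1364 N
τ_a = K_W·8F_aD/(πd³) = 1.1107 × 169.44 = 188.19 MPa
τ_m = K_s·8F_mD/(πd³) = 1.0388 × 518.19 = 538.27 MPa
Goodman: 1/n_f = τ_a/S_se + τ_m/S_su = 188.19/321 + 538.27/839 = 0.58626 + 0.64156 = 1.2278
n_f = 1/1.2278 = 0.8145

0.814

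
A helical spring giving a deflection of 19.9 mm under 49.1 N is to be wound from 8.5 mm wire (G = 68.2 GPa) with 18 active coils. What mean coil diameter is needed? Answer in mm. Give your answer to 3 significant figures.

Required rate k = F/δ = 49.1/19.9 = 2.4673 N/mm
D = (Gd⁴/(8N_a·k))^(1/3) = (68.2×10³·8.5⁴/(8·18·2.4673))^(1/3)
  = (1.002e+06)^(1/3) = 100.0667 mm

100 mm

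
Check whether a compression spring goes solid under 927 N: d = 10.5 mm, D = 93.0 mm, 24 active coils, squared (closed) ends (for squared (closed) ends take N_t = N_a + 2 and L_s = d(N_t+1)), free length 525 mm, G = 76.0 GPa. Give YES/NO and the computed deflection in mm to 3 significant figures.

k = Gd⁴/(8D³N_a) = (76.0×10³)(10.5⁴)/(8·93.0³·24) = 5.9816 N/mm
N_t = 26; L_s = 10.5·27 = 283.5 mm; δ_solid = L₀ − L_s = 525 − 283.5 = 241.5 mm
δ = F/k = 927/5.9816 = 154.97 mm
δ < δ_solid → spring does not go solid

NO, δ = 155 mm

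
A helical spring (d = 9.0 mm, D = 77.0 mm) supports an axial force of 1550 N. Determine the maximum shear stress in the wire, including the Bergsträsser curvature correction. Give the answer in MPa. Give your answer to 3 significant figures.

484 MPa

Spring index C = D/d = 77.0/9.0 = 8.5556
K_B = (4C+2)/(4C−3) = 36.222/31.222 = 1.1601
τ₀ = 8FD/(πd³) = 8·1550·77.0/(π·9.0³) = 954800/2290.2 = 416.9 MPa
τ_max = K·τ₀ = 1.1601 × 416.9 = 483.67 MPa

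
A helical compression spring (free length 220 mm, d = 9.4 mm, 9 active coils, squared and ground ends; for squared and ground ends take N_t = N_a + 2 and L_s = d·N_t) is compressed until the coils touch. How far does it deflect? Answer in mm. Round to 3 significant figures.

117 mm

N_t = 11; L_s = 9.4·11 = 103.4 mm
δ_solid = L₀ − L_s = 220 − 103.4 = 116.6 mm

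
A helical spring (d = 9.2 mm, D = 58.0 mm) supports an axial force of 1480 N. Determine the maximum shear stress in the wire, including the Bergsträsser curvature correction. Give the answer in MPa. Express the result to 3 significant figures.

344 MPa

Spring index C = D/d = 58.0/9.2 = 6.3043
K_B = (4C+2)/(4C−3) = 27.217/22.217 = 1.2250
τ₀ = 8FD/(πd³) = 8·1480·58.0/(π·9.2³) = 686720/2446.3 = 280.72 MPa
τ_max = K·τ₀ = 1.2250 × 280.72 = 343.89 MPa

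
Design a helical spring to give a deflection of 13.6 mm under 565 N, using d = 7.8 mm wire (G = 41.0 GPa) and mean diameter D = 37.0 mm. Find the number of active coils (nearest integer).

9

Required rate k = F/δ = 565/13.6 = 41.544 N/mm
N_a = Gd⁴/(8D³k) = (41.0×10³ × 7.8⁴)/(8 × 37.0³ × 41.544)
    = 1.51762e+08 / 1.68347e+07 = 9.015 → 9 coils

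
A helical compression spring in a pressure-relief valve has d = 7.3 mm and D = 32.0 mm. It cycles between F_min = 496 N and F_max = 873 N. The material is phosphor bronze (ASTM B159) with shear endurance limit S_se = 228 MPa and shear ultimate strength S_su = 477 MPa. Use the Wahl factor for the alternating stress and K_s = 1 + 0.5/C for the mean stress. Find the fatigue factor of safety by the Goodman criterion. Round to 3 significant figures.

C = D/d = 32.0/7.3 = 4.3836; K_W = (4C−1)/(4C−4)+0.615/C = 1.3620; K_s = 1+0.5/C = 1.1141
F_a = (F_max−F_min)/2 = 188.5 N; F_m = (F_max+F_min)/2 = 684.5 N
τ_a = K_W·8F_aD/(πd³) = 1.3620 × 39.485 = 53.777 MPa
τ_m = K_s·8F_mD/(πd³) = 1.1141 × 143.38 = 159.74 MPa
Goodman: 1/n_f = τ_a/S_se + τ_m/S_su = 53.777/228 + 159.74/477 = 0.23586 + 0.33488 = 0.57074
n_f = 1/0.57074 = 1.752

1.75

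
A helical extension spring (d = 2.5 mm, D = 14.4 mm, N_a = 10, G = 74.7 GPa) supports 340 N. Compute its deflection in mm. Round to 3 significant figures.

k = Gd⁴/(8D³N_a) = (74.7×10³)(2.5⁴)/(8·14.4³·10) = 12.215 N/mm
δ = F/k = 340 / 12.215 = 27.834 mm

27.8 mm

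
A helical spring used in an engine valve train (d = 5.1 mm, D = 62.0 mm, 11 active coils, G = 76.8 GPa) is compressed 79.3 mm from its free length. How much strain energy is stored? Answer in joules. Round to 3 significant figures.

k = Gd⁴/(8D³N_a) = (76.8×10³)(5.1⁴)/(8·62.0³·11) = 2.4773 N/mm
U = ½kδ² = 0.5 × 2.4773 × 79.3² = 7789.3 N·mm = 7.7893 J

7.79 J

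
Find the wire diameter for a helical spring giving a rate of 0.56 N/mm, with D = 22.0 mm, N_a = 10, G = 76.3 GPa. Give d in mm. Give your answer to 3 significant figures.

d = (8D³N_a·k / G)^(1/4) = (8·22.0³·10·0.56 / (76.3×10³))^0.25
  = (6.252)^0.25 = 1.5813 mm

1.58 mm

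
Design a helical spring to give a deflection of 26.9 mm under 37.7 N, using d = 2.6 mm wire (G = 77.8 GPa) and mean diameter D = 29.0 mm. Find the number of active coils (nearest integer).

13

Required rate k = F/δ = 37.7/26.9 = 1.4015 N/mm
N_a = Gd⁴/(8D³k) = (77.8×10³ × 2.6⁴)/(8 × 29.0³ × 1.4015)
    = 3.55527e+06 / 273447 = 13 → 13 coils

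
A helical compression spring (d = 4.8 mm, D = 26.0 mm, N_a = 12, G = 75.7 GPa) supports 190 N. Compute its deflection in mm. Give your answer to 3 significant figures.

k = Gd⁴/(8D³N_a) = (75.7×10³)(4.8⁴)/(8·26.0³·12) = 23.816 N/mm
δ = F/k = 190 / 23.816 = 7.9778 mm

7.98 mm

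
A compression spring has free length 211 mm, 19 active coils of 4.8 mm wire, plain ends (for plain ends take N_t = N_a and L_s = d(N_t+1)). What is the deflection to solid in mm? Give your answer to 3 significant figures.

115 mm

N_t = 19; L_s = 4.8·20 = 96 mm
δ_solid = L₀ − L_s = 211 − 96 = 115 mm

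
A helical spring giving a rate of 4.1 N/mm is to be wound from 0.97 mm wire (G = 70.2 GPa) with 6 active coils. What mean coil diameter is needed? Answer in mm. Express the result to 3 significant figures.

D = (Gd⁴/(8N_a·k))^(1/3) = (70.2×10³·0.97⁴/(8·6·4.1))^(1/3)
  = (315.79)^(1/3) = 6.8098 mm

6.81 mm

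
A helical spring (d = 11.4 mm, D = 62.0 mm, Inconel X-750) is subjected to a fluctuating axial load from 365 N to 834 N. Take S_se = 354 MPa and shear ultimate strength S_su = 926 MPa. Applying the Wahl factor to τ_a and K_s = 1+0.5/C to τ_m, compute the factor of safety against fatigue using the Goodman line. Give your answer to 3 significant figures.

C = D/d = 62.0/11.4 = 5.4386; K_W = (4C−1)/(4C−4)+0.615/C = 1.2821; K_s = 1+0.5/C = 1.0919
F_a = (F_max−F_min)/2 = 234.5 N; F_m = (F_max+F_min)/2 = 599.5 N
τ_a = K_W·8F_aD/(πd³) = 1.2821 × 24.99 = 32.038 MPa
τ_m = K_s·8F_mD/(πd³) = 1.0919 × 63.886 = 69.76 MPa
Goodman: 1/n_f = τ_a/S_se + τ_m/S_su = 32.038/354 + 69.76/926 = 0.09050 + 0.07533 = 0.16584
n_f = 1/0.16584 = 6.03

6.03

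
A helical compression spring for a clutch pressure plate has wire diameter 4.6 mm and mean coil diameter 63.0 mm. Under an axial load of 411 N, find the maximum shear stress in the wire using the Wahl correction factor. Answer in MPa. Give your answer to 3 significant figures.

748 MPa

Spring index C = D/d = 63.0/4.6 = 13.6957
K_W = (4C−1)/(4C−4) + 0.615/C = 53.783/50.783 + 0.0449 = 1.1040
τ₀ = 8FD/(πd³) = 8·411·63.0/(π·4.6³) = 207144/305.79 = 677.41 MPa
τ_max = K·τ₀ = 1.1040 × 677.41 = 747.84 MPa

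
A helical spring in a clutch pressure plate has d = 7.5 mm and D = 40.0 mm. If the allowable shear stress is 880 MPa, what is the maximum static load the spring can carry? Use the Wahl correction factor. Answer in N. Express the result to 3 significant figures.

C = D/d = 40.0/7.5 = 5.3333
K_W = (4C−1)/(4C−4) + 0.615/C = 20.333/17.333 + 0.1153 = 1.2884
τ_max = K·8FD/(πd³) → F_max = τ_allow·πd³/(8DK)
F_max = 880·π·7.5³/(8·40.0·1.2884) = 1.1663e+06/412.28 = 2828.9 N

2830 N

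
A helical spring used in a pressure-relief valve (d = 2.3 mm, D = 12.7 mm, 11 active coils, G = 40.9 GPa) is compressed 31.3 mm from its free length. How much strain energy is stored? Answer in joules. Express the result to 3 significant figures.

3.11 J

k = Gd⁴/(8D³N_a) = (40.9×10³)(2.3⁴)/(8·12.7³·11) = 6.3495 N/mm
U = ½kδ² = 0.5 × 6.3495 × 31.3² = 3110.3 N·mm = 3.1103 J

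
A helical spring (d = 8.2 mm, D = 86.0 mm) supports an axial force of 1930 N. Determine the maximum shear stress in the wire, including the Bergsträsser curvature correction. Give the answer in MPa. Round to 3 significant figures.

865 MPa

Spring index C = D/d = 86.0/8.2 = 10.4878
K_B = (4C+2)/(4C−3) = 43.951/38.951 = 1.1284
τ₀ = 8FD/(πd³) = 8·1930·86.0/(π·8.2³) = 1.32784e+06/1732.2 = 766.57 MPa
τ_max = K·τ₀ = 1.1284 × 766.57 = 864.98 MPa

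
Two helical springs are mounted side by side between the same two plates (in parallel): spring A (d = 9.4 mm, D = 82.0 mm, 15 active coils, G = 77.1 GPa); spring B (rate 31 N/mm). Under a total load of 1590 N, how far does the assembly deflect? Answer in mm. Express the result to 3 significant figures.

k_A = Gd⁴/(8D³N_a) = (77.1×10³)(9.4⁴)/(8·82.0³·15) = 9.0979 N/mm
Parallel: k_eq = 9.0979 + 31 = 40.098 N/mm
δ = F/k_eq = 1590/40.098 = 39.653 mm

39.7 mm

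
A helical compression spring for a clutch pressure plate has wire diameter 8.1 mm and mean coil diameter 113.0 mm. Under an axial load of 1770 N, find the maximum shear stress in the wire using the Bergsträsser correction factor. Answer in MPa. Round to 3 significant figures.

1050 MPa

Spring index C = D/d = 113.0/8.1 = 13.9506
K_B = (4C+2)/(4C−3) = 57.802/52.802 = 1.0947
τ₀ = 8FD/(πd³) = 8·1770·113.0/(π·8.1³) = 1.60008e+06/1669.6 = 958.38 MPa
τ_max = K·τ₀ = 1.0947 × 958.38 = 1049.1 MPa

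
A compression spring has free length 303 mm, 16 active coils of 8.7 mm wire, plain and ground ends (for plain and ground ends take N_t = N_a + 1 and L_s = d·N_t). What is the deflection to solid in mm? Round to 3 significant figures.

N_t = 17; L_s = 8.7·17 = 147.9 mm
δ_solid = L₀ − L_s = 303 − 147.9 = 155.1 mm

155 mm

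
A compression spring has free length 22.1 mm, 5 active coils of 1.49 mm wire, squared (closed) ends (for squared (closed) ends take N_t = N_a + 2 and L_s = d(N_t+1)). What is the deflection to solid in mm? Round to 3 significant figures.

N_t = 7; L_s = 1.49·8 = 11.92 mm
δ_solid = L₀ − L_s = 22.1 − 11.92 = 10.18 mm

10.2 mm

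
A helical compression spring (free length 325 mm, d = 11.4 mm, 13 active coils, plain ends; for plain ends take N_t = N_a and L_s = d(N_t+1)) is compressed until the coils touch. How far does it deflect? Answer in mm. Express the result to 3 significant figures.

165 mm

N_t = 13; L_s = 11.4·14 = 159.6 mm
δ_solid = L₀ − L_s = 325 − 159.6 = 165.4 mm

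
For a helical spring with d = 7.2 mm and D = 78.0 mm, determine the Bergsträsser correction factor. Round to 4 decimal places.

C = D/d = 78.0/7.2 = 10.8333
K_B = (4C+2)/(4C−3) = 45.333/40.333 = 1.1240

1.1240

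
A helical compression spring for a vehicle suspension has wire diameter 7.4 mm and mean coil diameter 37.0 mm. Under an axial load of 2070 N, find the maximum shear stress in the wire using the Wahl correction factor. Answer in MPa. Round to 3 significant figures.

Spring index C = D/d = 37.0/7.4 = 5.0000
K_W = (4C−1)/(4C−4) + 0.615/C = 19.000/16.000 + 0.1230 = 1.3105
τ₀ = 8FD/(πd³) = 8·2070·37.0/(π·7.4³) = 612720/1273 = 481.3 MPa
τ_max = K·τ₀ = 1.3105 × 481.3 = 630.75 MPa

631 MPa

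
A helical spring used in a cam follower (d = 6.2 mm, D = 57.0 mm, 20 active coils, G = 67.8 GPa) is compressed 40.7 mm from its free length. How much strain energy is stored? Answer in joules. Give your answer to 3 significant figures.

2.80 J

k = Gd⁴/(8D³N_a) = (67.8×10³)(6.2⁴)/(8·57.0³·20) = 3.3811 N/mm
U = ½kδ² = 0.5 × 3.3811 × 40.7² = 2800.3 N·mm = 2.8003 J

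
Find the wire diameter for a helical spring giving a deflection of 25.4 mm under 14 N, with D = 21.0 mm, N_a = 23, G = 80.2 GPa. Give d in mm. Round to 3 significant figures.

Required rate k = F/δ = 14/25.4 = 0.55118 N/mm
d = (8D³N_a·k / G)^(1/4) = (8·21.0³·23·0.55118 / (80.2×10³))^0.25
  = (11.711)^0.25 = 1.8499 mm

1.85 mm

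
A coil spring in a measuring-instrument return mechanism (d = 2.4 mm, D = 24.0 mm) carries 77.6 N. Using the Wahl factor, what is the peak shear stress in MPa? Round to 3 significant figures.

Spring index C = D/d = 24.0/2.4 = 10.0000
K_W = (4C−1)/(4C−4) + 0.615/C = 39.000/36.000 + 0.0615 = 1.1448
τ₀ = 8FD/(πd³) = 8·77.6·24.0/(π·2.4³) = 14899.2/43.429 = 343.07 MPa
τ_max = K·τ₀ = 1.1448 × 343.07 = 392.75 MPa

393 MPa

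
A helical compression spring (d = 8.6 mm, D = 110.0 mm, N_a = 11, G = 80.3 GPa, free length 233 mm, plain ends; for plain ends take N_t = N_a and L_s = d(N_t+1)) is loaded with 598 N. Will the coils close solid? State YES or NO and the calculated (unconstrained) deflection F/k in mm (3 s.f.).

YES, δ = 159 mm

k = Gd⁴/(8D³N_a) = (80.3×10³)(8.6⁴)/(8·110.0³·11) = 3.7501 N/mm
N_t = 11; L_s = 8.6·12 = 103.2 mm; δ_solid = L₀ − L_s = 233 − 103.2 = 129.8 mm
δ = F/k = 598/3.7501 = 159.46 mm
δ ≥ δ_solid → spring goes solid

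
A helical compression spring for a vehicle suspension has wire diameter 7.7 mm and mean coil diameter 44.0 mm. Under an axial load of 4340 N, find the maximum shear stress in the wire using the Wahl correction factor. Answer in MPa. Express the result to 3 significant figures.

Spring index C = D/d = 44.0/7.7 = 5.7143
K_W = (4C−1)/(4C−4) + 0.615/C = 21.857/18.857 + 0.1076 = 1.2667
τ₀ = 8FD/(πd³) = 8·4340·44.0/(π·7.7³) = 1.52768e+06/1434.2 = 1065.1 MPa
τ_max = K·τ₀ = 1.2667 × 1065.1 = 1349.2 MPa

1350 MPa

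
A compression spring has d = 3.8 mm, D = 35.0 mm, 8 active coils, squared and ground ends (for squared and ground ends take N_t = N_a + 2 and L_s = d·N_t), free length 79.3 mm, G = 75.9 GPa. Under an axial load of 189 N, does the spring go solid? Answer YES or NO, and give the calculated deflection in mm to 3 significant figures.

NO, δ = 32.8 mm

k = Gd⁴/(8D³N_a) = (75.9×10³)(3.8⁴)/(8·35.0³·8) = 5.7676 N/mm
N_t = 10; L_s = 3.8·10 = 38 mm; δ_solid = L₀ − L_s = 79.3 − 38 = 41.3 mm
δ = F/k = 189/5.7676 = 32.769 mm
δ < δ_solid → spring does not go solid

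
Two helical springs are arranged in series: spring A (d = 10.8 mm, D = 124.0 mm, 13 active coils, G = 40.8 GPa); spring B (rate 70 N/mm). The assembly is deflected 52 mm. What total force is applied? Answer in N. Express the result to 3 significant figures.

140 N

k_A = Gd⁴/(8D³N_a) = (40.8×10³)(10.8⁴)/(8·124.0³·13) = 2.7993 N/mm
Series: 1/k_eq = 1/2.7993 + 1/70 = 0.37151; k_eq = 2.6917 N/mm
F = k_eq·δ = 2.6917·52 = 139.97 N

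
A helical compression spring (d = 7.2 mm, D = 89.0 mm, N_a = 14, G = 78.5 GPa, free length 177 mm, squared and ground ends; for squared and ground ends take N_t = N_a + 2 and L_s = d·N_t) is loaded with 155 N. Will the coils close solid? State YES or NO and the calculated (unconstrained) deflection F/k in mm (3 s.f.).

NO, δ = 58.0 mm

k = Gd⁴/(8D³N_a) = (78.5×10³)(7.2⁴)/(8·89.0³·14) = 2.6718 N/mm
N_t = 16; L_s = 7.2·16 = 115.2 mm; δ_solid = L₀ − L_s = 177 − 115.2 = 61.8 mm
δ = F/k = 155/2.6718 = 58.012 mm
δ < δ_solid → spring does not go solid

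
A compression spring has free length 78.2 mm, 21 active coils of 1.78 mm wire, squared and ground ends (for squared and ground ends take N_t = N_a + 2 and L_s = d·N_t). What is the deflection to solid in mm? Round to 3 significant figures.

N_t = 23; L_s = 1.78·23 = 40.94 mm
δ_solid = L₀ − L_s = 78.2 − 40.94 = 37.26 mm

37.3 mm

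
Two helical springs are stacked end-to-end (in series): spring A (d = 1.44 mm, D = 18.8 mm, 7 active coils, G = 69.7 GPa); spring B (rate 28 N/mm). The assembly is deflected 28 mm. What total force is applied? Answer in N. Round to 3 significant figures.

21.9 N

k_A = Gd⁴/(8D³N_a) = (69.7×10³)(1.44⁴)/(8·18.8³·7) = 0.80542 N/mm
Series: 1/k_eq = 1/0.80542 + 1/28 = 1.2773; k_eq = 0.7829 N/mm
F = k_eq·δ = 0.7829·28 = 21.921 N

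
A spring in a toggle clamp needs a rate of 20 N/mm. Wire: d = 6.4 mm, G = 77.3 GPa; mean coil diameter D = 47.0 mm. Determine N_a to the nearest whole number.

8

N_a = Gd⁴/(8D³k) = (77.3×10³ × 6.4⁴)/(8 × 47.0³ × 20)
    = 1.29688e+08 / 1.66117e+07 = 7.807 → 8 coils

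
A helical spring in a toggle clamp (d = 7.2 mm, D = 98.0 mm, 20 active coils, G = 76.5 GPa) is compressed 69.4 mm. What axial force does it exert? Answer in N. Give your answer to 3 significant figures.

k = Gd⁴/(8D³N_a) = (76.5×10³)(7.2⁴)/(8·98.0³·20) = 1.3652 N/mm
F = k·δ = 1.3652 × 69.4 = 94.744 N

94.7 N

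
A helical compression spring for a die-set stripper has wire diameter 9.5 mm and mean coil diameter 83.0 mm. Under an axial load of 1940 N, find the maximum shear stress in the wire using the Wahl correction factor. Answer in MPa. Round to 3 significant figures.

558 MPa

Spring index C = D/d = 83.0/9.5 = 8.7368
K_W = (4C−1)/(4C−4) + 0.615/C = 33.947/30.947 + 0.0704 = 1.1673
τ₀ = 8FD/(πd³) = 8·1940·83.0/(π·9.5³) = 1.28816e+06/2693.5 = 478.24 MPa
τ_max = K·τ₀ = 1.1673 × 478.24 = 558.27 MPa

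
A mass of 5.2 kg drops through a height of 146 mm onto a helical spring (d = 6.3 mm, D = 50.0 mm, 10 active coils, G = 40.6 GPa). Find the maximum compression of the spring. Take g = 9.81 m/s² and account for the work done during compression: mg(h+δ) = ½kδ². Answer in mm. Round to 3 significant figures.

56.9 mm

k = Gd⁴/(8D³N_a) = (40.6×10³)(6.3⁴)/(8·50.0³·10) = 6.3957 N/mm
W = mg = 5.2 × 9.81 = 51.012 N
½kδ² − Wδ − Wh = 0 → δ = (W + √(W² + 2kWh))/k
δ = (51.012 + √(2602.2 + 95267.2))/6.3957 = (51.012 + 312.84)/6.3957 = 56.89 mm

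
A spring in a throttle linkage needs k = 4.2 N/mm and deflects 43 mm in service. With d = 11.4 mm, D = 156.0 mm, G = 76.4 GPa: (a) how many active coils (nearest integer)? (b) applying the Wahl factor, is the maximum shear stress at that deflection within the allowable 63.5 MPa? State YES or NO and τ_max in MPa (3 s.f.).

N_a = Gd⁴/(8D³k) = (76.4×10³)(11.4⁴)/(8·156.0³·4.2) = 10.12 → N_a = 10
Actual rate k = Gd⁴/(8D³·10) = 4.2486 N/mm
Working load F = kδ = 4.2486·43 = 182.69 N
C = 156.0/11.4 = 13.6842; K_W = (4C−1)/(4C−4)+0.615/C = 1.1041
τ_max = K_W·8FD/(πd³) = 1.1041·48.986 = 54.083 MPa
τ_max ≤ 63.5 MPa → acceptable

(a) 10 coils; (b) YES, τ_max = 54.1 MPa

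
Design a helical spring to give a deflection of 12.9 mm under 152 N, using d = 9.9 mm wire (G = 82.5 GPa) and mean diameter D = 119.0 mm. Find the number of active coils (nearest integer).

Required rate k = F/δ = 152/12.9 = 11.783 N/mm
N_a = Gd⁴/(8D³k) = (82.5×10³ × 9.9⁴)/(8 × 119.0³ × 11.783)
    = 7.92492e+08 / 1.58849e+08 = 4.989 → 5 coils

5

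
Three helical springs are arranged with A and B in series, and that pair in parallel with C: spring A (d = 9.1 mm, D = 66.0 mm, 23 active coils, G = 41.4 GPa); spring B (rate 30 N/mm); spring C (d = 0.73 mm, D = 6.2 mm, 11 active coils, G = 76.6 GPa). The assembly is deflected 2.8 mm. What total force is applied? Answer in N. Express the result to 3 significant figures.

15.7 N

k_A = Gd⁴/(8D³N_a) = (41.4×10³)(9.1⁴)/(8·66.0³·23) = 5.3668 N/mm
k_C = Gd⁴/(8D³N_a) = (76.6×10³)(0.73⁴)/(8·6.2³·11) = 1.0372 N/mm
Springs A,B series: k_AB = 1/(1/5.3668+1/30) = 4.5524 N/mm; parallel with C: k_eq = 4.5524+1.0372 = 5.5896 N/mm
F = k_eq·δ = 5.5896·2.8 = 15.651 N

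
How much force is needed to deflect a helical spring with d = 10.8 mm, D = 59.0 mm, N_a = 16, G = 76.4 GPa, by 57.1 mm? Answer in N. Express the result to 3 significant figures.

2260 N

k = Gd⁴/(8D³N_a) = (76.4×10³)(10.8⁴)/(8·59.0³·16) = 39.539 N/mm
F = k·δ = 39.539 × 57.1 = 2257.7 N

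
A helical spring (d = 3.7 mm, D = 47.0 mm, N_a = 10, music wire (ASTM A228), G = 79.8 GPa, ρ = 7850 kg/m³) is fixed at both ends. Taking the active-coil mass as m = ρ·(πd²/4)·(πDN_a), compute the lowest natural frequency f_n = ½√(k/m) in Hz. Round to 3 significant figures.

k = Gd⁴/(8D³N_a) = (79.8×10³)(3.7⁴)/(8·47.0³·10) = 1.8006 N/mm = 1800.6 N/m
Wire length L = πDN_a = π·47.0·10 = 1476.5 mm
m = ρ·(πd²/4)·L = 7850 × 10.752×10⁻⁶ m² × 1.4765 m = 0.12463 kg
f_n = ½√(k/m) = 0.5·√(1800.6/0.12463) = 0.5·√(14448) = 60.1 Hz

60.1 Hz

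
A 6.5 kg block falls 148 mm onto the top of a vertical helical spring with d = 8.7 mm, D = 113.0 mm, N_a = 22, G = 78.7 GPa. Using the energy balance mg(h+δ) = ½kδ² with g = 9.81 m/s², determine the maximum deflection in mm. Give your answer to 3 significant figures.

k = Gd⁴/(8D³N_a) = (78.7×10³)(8.7⁴)/(8·113.0³·22) = 1.7754 N/mm
W = mg = 6.5 × 9.81 = 63.765 N
½kδ² − Wδ − Wh = 0 → δ = (W + √(W² + 2kWh))/k
δ = (63.765 + √(4066 + 33510.3))/1.7754 = (63.765 + 193.85)/1.7754 = 145.1 mm

145 mm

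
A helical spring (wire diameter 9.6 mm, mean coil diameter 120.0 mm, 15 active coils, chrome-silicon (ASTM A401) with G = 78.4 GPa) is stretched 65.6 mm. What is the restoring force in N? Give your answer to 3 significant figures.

211 N

k = Gd⁴/(8D³N_a) = (78.4×10³)(9.6⁴)/(8·120.0³·15) = 3.2113 N/mm
F = k·δ = 3.2113 × 65.6 = 210.66 N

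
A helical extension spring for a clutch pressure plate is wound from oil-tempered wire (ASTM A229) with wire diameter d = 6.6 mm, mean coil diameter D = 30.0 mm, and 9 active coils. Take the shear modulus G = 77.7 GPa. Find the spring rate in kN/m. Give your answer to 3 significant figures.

k = Gd⁴/(8D³N_a) = (77.7×10³ × 6.6⁴) / (8 × 30.0³ × 9)
  = 1.47434e+08 / 1.944e+06 = 75.84 N/mm

75.8 kN/m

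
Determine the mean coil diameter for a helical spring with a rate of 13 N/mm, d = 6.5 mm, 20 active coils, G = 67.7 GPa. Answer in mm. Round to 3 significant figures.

38.7 mm

D = (Gd⁴/(8N_a·k))^(1/3) = (67.7×10³·6.5⁴/(8·20·13))^(1/3)
  = (58100.4)^(1/3) = 38.7311 mm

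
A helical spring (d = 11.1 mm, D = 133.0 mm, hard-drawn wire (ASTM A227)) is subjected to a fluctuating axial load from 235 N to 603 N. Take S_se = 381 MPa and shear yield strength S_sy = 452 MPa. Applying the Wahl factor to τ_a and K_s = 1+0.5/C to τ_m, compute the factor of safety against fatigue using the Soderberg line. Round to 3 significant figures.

C = D/d = 133.0/11.1 = 11.9820; K_W = (4C−1)/(4C−4)+0.615/C = 1.1196; K_s = 1+0.5/C = 1.0417
F_a = (F_max−F_min)/2 = 184 N; F_m = (F_max+F_min)/2 = 419 N
τ_a = K_W·8F_aD/(πd³) = 1.1196 × 45.566 = 51.017 MPa
τ_m = K_s·8F_mD/(πd³) = 1.0417 × 103.76 = 108.09 MPa
Soderberg: 1/n_f = τ_a/S_se + τ_m/S_sy = 51.017/381 + 108.09/452 = 0.13390 + 0.23914 = 0.37304
n_f = 1/0.37304 = 2.681

2.68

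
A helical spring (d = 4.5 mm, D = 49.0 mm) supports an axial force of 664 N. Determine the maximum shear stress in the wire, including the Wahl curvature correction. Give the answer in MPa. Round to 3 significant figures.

Spring index C = D/d = 49.0/4.5 = 10.8889
K_W = (4C−1)/(4C−4) + 0.615/C = 42.556/39.556 + 0.0565 = 1.1323
τ₀ = 8FD/(πd³) = 8·664·49.0/(π·4.5³) = 260288/286.28 = 909.22 MPa
τ_max = K·τ₀ = 1.1323 × 909.22 = 1029.5 MPa

1030 MPa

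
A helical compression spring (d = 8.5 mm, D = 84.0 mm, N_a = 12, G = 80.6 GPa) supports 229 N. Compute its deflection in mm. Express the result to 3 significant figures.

31.0 mm

k = Gd⁴/(8D³N_a) = (80.6×10³)(8.5⁴)/(8·84.0³·12) = 7.3944 N/mm
δ = F/k = 229 / 7.3944 = 30.969 mm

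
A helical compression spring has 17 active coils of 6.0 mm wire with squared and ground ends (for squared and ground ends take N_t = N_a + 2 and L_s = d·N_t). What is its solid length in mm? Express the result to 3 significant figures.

squared and ground ends: N_t = N_a + 2 = 17 + 2 = 19
L_s = d·N_t = 6.0 × 19 = 114 mm

114 mm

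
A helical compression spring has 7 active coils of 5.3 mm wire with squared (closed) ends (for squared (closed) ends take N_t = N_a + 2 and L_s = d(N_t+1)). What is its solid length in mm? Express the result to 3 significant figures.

squared (closed) ends: N_t = N_a + 2 = 7 + 2 = 9
L_s = d·(N_t+1) = 5.3 × 10 = 53 mm

53.0 mm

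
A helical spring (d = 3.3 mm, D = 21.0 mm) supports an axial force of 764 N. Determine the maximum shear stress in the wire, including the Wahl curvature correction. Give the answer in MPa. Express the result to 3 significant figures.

1410 MPa

Spring index C = D/d = 21.0/3.3 = 6.3636
K_W = (4C−1)/(4C−4) + 0.615/C = 24.455/21.455 + 0.0966 = 1.2365
τ₀ = 8FD/(πd³) = 8·764·21.0/(π·3.3³) = 128352/112.9 = 1136.9 MPa
τ_max = K·τ₀ = 1.2365 × 1136.9 = 1405.7 MPa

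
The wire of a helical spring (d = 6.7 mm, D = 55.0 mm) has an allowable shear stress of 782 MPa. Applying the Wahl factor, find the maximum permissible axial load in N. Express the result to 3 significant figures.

C = D/d = 55.0/6.7 = 8.2090
K_W = (4C−1)/(4C−4) + 0.615/C = 31.836/28.836 + 0.0749 = 1.1790
τ_max = K·8FD/(πd³) → F_max = τ_allow·πd³/(8DK)
F_max = 782·π·6.7³/(8·55.0·1.1790) = 7.3889e+05/518.74 = 1424.4 N

1420 N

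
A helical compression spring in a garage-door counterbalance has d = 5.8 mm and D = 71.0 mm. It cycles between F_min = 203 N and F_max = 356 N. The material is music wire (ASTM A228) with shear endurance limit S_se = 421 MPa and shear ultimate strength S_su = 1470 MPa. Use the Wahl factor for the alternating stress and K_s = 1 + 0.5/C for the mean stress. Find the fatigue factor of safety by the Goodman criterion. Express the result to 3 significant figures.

C = D/d = 71.0/5.8 = 12.2414; K_W = (4C−1)/(4C−4)+0.615/C = 1.1170; K_s = 1+0.5/C = 1.0408
F_a = (F_max−F_min)/2 = 76.5 N; F_m = (F_max+F_min)/2 = 279.5 N
τ_a = K_W·8F_aD/(πd³) = 1.1170 × 70.889 = 79.179 MPa
τ_m = K_s·8F_mD/(πd³) = 1.0408 × 259 = 269.58 MPa
Goodman: 1/n_f = τ_a/S_se + τ_m/S_su = 79.179/421 + 269.58/1470 = 0.18807 + 0.18339 = 0.37146
n_f = 1/0.37146 = 2.692

2.69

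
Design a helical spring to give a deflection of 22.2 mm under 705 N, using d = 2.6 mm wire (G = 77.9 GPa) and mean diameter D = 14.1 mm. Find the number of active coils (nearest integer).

5

Required rate k = F/δ = 705/22.2 = 31.757 N/mm
N_a = Gd⁴/(8D³k) = (77.9×10³ × 2.6⁴)/(8 × 14.1³ × 31.757)
    = 3.55984e+06 / 712170 = 4.999 → 5 coils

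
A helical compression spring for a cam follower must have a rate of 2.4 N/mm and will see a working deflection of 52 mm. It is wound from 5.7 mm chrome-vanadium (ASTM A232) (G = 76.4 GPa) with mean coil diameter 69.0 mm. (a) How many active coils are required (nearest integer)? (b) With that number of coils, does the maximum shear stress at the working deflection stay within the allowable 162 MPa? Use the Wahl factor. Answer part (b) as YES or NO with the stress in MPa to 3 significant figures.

N_a = Gd⁴/(8D³k) = (76.4×10³)(5.7⁴)/(8·69.0³·2.4) = 12.79 → N_a = 13
Actual rate k = Gd⁴/(8D³·13) = 2.3605 N/mm
Working load F = kδ = 2.3605·52 = 122.75 N
C = 69.0/5.7 = 12.1053; K_W = (4C−1)/(4C−4)+0.615/C = 1.1183
τ_max = K_W·8FD/(πd³) = 1.1183·116.46 = 130.24 MPa
τ_max ≤ 162 MPa → acceptable

(a) 13 coils; (b) YES, τ_max = 130 MPa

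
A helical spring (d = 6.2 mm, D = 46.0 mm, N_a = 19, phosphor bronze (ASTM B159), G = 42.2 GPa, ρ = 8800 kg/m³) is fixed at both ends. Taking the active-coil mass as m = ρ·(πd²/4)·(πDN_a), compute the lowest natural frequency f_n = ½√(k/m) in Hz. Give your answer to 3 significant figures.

38.0 Hz

k = Gd⁴/(8D³N_a) = (42.2×10³)(6.2⁴)/(8·46.0³·19) = 4.2147 N/mm = 4214.7 N/m
Wire length L = πDN_a = π·46.0·19 = 2745.8 mm
m = ρ·(πd²/4)·L = 8800 × 30.191×10⁻⁶ m² × 2.7458 m = 0.72949 kg
f_n = ½√(k/m) = 0.5·√(4214.7/0.72949) = 0.5·√(5777.6) = 38.005 Hz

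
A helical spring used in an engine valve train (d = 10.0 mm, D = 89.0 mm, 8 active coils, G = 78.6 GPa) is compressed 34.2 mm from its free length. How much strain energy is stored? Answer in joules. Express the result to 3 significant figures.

k = Gd⁴/(8D³N_a) = (78.6×10³)(10.0⁴)/(8·89.0³·8) = 17.421 N/mm
U = ½kδ² = 0.5 × 17.421 × 34.2² = 10188 N·mm = 10.188 J

10.2 J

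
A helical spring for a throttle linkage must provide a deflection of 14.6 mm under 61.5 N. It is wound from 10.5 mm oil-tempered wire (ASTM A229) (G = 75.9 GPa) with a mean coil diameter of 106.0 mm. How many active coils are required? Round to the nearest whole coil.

Required rate k = F/δ = 61.5/14.6 = 4.2123 N/mm
N_a = Gd⁴/(8D³k) = (75.9×10³ × 10.5⁴)/(8 × 106.0³ × 4.2123)
    = 9.22569e+08 / 4.01356e+07 = 22.99 → 23 coils

23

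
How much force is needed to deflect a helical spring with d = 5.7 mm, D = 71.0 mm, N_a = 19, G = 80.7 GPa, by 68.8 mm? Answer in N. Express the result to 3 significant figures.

k = Gd⁴/(8D³N_a) = (80.7×10³)(5.7⁴)/(8·71.0³·19) = 1.5659 N/mm
F = k·δ = 1.5659 × 68.8 = 107.73 N

108 N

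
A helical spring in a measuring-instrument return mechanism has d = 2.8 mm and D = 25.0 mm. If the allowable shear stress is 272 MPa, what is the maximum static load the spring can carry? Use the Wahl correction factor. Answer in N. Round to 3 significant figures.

80.6 N

C = D/d = 25.0/2.8 = 8.9286
K_W = (4C−1)/(4C−4) + 0.615/C = 34.714/31.714 + 0.0689 = 1.1635
τ_max = K·8FD/(πd³) → F_max = τ_allow·πd³/(8DK)
F_max = 272·π·2.8³/(8·25.0·1.1635) = 18758/232.69 = 80.613 N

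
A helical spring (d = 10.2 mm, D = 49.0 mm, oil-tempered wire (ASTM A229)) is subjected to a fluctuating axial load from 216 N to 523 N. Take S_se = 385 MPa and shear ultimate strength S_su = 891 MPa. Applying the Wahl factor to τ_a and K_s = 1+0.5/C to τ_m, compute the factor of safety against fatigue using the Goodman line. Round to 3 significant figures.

C = D/d = 49.0/10.2 = 4.8039; K_W = (4C−1)/(4C−4)+0.615/C = 1.3252; K_s = 1+0.5/C = 1.1041
F_a = (F_max−F_min)/2 = 153.5 N; F_m = (F_max+F_min)/2 = 369.5 N
τ_a = K_W·8F_aD/(πd³) = 1.3252 × 18.049 = 23.918 MPa
τ_m = K_s·8F_mD/(πd³) = 1.1041 × 43.446 = 47.968 MPa
Goodman: 1/n_f = τ_a/S_se + τ_m/S_su = 23.918/385 + 47.968/891 = 0.06212 + 0.05384 = 0.11596
n_f = 1/0.11596 = 8.624

8.62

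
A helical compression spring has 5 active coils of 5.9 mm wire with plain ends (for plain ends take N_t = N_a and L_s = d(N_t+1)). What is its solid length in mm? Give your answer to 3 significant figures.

plain ends: N_t = N_a = 5
L_s = d·(N_t+1) = 5.9 × 6 = 35.4 mm

35.4 mm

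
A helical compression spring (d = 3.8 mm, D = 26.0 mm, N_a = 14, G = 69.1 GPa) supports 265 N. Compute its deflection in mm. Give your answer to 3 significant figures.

k = Gd⁴/(8D³N_a) = (69.1×10³)(3.8⁴)/(8·26.0³·14) = 7.3194 N/mm
δ = F/k = 265 / 7.3194 = 36.205 mm

36.2 mm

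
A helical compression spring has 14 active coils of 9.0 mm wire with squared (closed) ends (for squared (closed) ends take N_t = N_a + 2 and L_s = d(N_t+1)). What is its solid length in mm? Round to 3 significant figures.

153 mm

squared (closed) ends: N_t = N_a + 2 = 14 + 2 = 16
L_s = d·(N_t+1) = 9.0 × 17 = 153 mm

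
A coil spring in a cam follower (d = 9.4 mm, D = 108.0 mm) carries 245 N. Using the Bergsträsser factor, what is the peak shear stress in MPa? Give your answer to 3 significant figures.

90.6 MPa

Spring index C = D/d = 108.0/9.4 = 11.4894
K_B = (4C+2)/(4C−3) = 47.957/42.957 = 1.1164
τ₀ = 8FD/(πd³) = 8·245·108.0/(π·9.4³) = 211680/2609.4 = 81.123 MPa
τ_max = K·τ₀ = 1.1164 × 81.123 = 90.566 MPa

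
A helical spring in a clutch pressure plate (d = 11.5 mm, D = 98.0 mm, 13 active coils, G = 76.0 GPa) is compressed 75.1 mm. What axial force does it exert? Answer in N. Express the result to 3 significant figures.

k = Gd⁴/(8D³N_a) = (76.0×10³)(11.5⁴)/(8·98.0³·13) = 13.58 N/mm
F = k·δ = 13.58 × 75.1 = 1019.8 N

1020 N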